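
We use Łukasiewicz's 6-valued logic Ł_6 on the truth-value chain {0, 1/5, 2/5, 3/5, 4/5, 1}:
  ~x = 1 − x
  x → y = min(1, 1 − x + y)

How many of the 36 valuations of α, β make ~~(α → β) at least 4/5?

26

value 1: 21 assignments (counts)
value 4/5: 5 assignments (counts)
value 3/5: 4 assignments
value 2/5: 3 assignments
value 1/5: 2 assignments
value 0: 1 assignment
So 26 of the 36 assignments meet the threshold.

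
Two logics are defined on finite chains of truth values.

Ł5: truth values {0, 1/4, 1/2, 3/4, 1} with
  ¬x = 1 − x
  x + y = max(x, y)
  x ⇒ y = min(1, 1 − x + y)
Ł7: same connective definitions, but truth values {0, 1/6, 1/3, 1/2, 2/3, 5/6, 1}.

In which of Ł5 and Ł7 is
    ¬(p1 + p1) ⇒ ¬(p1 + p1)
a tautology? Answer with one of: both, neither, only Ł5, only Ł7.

both

In Ł5: every assignment gives 1 — tautology.
In Ł7: every assignment gives 1 — tautology.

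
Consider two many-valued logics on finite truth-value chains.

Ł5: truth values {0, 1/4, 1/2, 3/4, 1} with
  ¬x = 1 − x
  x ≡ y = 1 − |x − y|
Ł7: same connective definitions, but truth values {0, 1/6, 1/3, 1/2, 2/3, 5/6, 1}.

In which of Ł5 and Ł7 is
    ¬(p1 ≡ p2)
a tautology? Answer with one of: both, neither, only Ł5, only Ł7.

neither

In Ł5: at p1 = 0, p2 = 0 the value is 0 — not a tautology.
In Ł7: at p1 = 0, p2 = 0 the value is 0 — not a tautology.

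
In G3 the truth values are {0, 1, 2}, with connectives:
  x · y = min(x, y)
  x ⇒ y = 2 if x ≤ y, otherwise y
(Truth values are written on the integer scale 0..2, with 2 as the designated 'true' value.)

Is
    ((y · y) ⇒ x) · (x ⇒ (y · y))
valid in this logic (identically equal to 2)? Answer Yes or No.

Counterexample: take x = 0, y = 1.
y · y = 1 · 1 = 1
(y · y) ⇒ x = 1 ⇒ 0 = 0
x ⇒ (y · y) = 0 ⇒ 1 = 2
((y · y) ⇒ x) · (x ⇒ (y · y)) = 0 · 2 = 0
This gives 0 ≠ 2.

No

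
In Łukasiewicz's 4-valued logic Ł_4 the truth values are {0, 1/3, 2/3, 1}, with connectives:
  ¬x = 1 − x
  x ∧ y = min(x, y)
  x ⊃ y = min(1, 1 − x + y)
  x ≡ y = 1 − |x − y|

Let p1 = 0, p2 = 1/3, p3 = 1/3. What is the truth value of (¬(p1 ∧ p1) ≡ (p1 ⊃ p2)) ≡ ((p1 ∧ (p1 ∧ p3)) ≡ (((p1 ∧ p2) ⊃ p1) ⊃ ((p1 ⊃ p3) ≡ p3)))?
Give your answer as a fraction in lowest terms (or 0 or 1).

2/3

p1 ∧ p1 = 0 ∧ 0 = 0
¬(p1 ∧ p1) = ¬0 = 1
p1 ⊃ p2 = 0 ⊃ 1/3 = 1
¬(p1 ∧ p1) ≡ (p1 ⊃ p2) = 1 ≡ 1 = 1
p1 ∧ p3 = 0 ∧ 1/3 = 0
p1 ∧ (p1 ∧ p3) = 0 ∧ 0 = 0
p1 ∧ p2 = 0 ∧ 1/3 = 0
(p1 ∧ p2) ⊃ p1 = 0 ⊃ 0 = 1
p1 ⊃ p3 = 0 ⊃ 1/3 = 1
(p1 ⊃ p3) ≡ p3 = 1 ≡ 1/3 = 1/3
((p1 ∧ p2) ⊃ p1) ⊃ ((p1 ⊃ p3) ≡ p3) = 1 ⊃ 1/3 = 1/3
(p1 ∧ (p1 ∧ p3)) ≡ (((p1 ∧ p2) ⊃ p1) ⊃ ((p1 ⊃ p3) ≡ p3)) = 0 ≡ 1/3 = 2/3
(¬(p1 ∧ p1) ≡ (p1 ⊃ p2)) ≡ ((p1 ∧ (p1 ∧ p3)) ≡ (((p1 ∧ p2) ⊃ p1) ⊃ ((p1 ⊃ p3) ≡ p3))) = 1 ≡ 2/3 = 2/3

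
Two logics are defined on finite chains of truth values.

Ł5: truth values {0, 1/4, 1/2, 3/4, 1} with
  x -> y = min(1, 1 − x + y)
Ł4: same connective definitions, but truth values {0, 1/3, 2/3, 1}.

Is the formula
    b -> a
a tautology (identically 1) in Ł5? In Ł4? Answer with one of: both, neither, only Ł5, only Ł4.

In Ł5: at a = 0, b = 1/4 the value is 3/4 — not a tautology.
In Ł4: at a = 0, b = 1/3 the value is 2/3 — not a tautology.

neither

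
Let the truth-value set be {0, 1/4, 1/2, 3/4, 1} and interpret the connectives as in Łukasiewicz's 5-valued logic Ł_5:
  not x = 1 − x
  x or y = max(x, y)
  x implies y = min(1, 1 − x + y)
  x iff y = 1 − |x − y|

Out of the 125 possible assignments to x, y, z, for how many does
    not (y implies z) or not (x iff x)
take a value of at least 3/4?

15

value 1: 5 assignments (counts)
value 3/4: 10 assignments (counts)
value 1/2: 15 assignments
value 1/4: 20 assignments
value 0: 75 assignments
So 15 of the 125 assignments meet the threshold.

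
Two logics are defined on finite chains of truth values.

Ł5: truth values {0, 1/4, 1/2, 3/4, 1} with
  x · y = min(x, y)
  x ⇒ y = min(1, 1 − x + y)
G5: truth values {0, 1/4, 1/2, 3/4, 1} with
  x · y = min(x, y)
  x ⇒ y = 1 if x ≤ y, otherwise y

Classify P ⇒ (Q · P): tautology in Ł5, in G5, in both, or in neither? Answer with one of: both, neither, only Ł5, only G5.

In Ł5: at P = 1/4, Q = 0 the value is 3/4 — not a tautology.
In G5: at P = 1/4, Q = 0 the value is 0 — not a tautology.

neither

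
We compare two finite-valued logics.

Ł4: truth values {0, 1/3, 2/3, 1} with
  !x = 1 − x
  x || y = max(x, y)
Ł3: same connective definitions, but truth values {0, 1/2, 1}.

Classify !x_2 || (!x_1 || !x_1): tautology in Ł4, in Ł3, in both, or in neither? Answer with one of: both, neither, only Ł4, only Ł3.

In Ł4: at x_1 = 1/3, x_2 = 1/3 the value is 2/3 — not a tautology.
In Ł3: at x_1 = 1/2, x_2 = 1/2 the value is 1/2 — not a tautology.

neither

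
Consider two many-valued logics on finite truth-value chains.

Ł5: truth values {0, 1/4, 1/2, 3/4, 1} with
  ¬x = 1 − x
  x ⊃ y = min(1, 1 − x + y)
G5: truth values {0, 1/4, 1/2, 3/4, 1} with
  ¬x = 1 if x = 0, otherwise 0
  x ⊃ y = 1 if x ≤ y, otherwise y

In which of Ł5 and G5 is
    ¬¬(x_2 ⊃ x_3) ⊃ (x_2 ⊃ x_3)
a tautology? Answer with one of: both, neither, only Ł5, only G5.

only Ł5

In Ł5: every assignment gives 1 — tautology.
In G5: at x_2 = 1/2, x_3 = 1/4 the value is 1/4 — not a tautology.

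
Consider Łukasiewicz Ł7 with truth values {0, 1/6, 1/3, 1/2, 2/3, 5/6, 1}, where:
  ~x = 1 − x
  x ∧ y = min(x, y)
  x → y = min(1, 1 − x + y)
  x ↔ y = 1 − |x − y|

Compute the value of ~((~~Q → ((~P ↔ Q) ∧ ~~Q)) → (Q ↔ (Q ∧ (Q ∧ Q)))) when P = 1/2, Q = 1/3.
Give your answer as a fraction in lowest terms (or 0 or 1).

~Q = ~1/3 = 2/3
~~Q = ~2/3 = 1/3
~P = ~1/2 = 1/2
~P ↔ Q = 1/2 ↔ 1/3 = 5/6
~Q = ~1/3 = 2/3
~~Q = ~2/3 = 1/3
(~P ↔ Q) ∧ ~~Q = 5/6 ∧ 1/3 = 1/3
~~Q → ((~P ↔ Q) ∧ ~~Q) = 1/3 → 1/3 = 1
Q ∧ Q = 1/3 ∧ 1/3 = 1/3
Q ∧ (Q ∧ Q) = 1/3 ∧ 1/3 = 1/3
Q ↔ (Q ∧ (Q ∧ Q)) = 1/3 ↔ 1/3 = 1
(~~Q → ((~P ↔ Q) ∧ ~~Q)) → (Q ↔ (Q ∧ (Q ∧ Q))) = 1 → 1 = 1
~((~~Q → ((~P ↔ Q) ∧ ~~Q)) → (Q ↔ (Q ∧ (Q ∧ Q)))) = ~1 = 0

0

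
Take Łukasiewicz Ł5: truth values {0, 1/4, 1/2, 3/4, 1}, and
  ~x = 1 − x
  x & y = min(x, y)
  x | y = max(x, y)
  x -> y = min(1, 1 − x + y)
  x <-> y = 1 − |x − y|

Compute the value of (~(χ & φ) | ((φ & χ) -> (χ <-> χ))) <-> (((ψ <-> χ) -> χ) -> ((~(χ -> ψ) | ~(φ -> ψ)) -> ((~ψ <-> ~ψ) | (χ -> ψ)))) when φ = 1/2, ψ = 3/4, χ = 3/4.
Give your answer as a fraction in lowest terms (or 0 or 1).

χ & φ = 3/4 & 1/2 = 1/2
~(χ & φ) = ~1/2 = 1/2
φ & χ = 1/2 & 3/4 = 1/2
χ <-> χ = 3/4 <-> 3/4 = 1
(φ & χ) -> (χ <-> χ) = 1/2 -> 1 = 1
~(χ & φ) | ((φ & χ) -> (χ <-> χ)) = 1/2 | 1 = 1
ψ <-> χ = 3/4 <-> 3/4 = 1
(ψ <-> χ) -> χ = 1 -> 3/4 = 3/4
χ -> ψ = 3/4 -> 3/4 = 1
~(χ -> ψ) = ~1 = 0
φ -> ψ = 1/2 -> 3/4 = 1
~(φ -> ψ) = ~1 = 0
~(χ -> ψ) | ~(φ -> ψ) = 0 | 0 = 0
~ψ = ~3/4 = 1/4
~ψ = ~3/4 = 1/4
~ψ <-> ~ψ = 1/4 <-> 1/4 = 1
χ -> ψ = 3/4 -> 3/4 = 1
(~ψ <-> ~ψ) | (χ -> ψ) = 1 | 1 = 1
(~(χ -> ψ) | ~(φ -> ψ)) -> ((~ψ <-> ~ψ) | (χ -> ψ)) = 0 -> 1 = 1
((ψ <-> χ) -> χ) -> ((~(χ -> ψ) | ~(φ -> ψ)) -> ((~ψ <-> ~ψ) | (χ -> ψ))) = 3/4 -> 1 = 1
(~(χ & φ) | ((φ & χ) -> (χ <-> χ))) <-> (((ψ <-> χ) -> χ) -> ((~(χ -> ψ) | ~(φ -> ψ)) -> ((~ψ <-> ~ψ) | (χ -> ψ)))) = 1 <-> 1 = 1

1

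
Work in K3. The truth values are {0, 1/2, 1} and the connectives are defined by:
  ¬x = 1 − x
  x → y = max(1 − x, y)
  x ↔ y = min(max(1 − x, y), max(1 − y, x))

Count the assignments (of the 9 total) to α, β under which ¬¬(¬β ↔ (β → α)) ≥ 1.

4

α = 0, β = 0 ↦ 1  ≥
α = 0, β = 1/2 ↦ 1/2  <
α = 0, β = 1 ↦ 1  ≥
α = 1/2, β = 0 ↦ 1  ≥
α = 1/2, β = 1/2 ↦ 1/2  <
α = 1/2, β = 1 ↦ 1/2  <
α = 1, β = 0 ↦ 1  ≥
α = 1, β = 1/2 ↦ 1/2  <
α = 1, β = 1 ↦ 0  <
So 4 of the 9 assignments meet the threshold.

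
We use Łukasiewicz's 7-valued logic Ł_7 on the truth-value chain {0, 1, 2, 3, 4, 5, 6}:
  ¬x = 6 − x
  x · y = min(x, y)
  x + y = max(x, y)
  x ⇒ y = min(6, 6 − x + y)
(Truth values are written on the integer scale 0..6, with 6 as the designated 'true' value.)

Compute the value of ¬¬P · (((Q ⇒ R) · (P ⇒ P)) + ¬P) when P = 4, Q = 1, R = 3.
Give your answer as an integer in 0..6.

4

¬P = ¬4 = 2
¬¬P = ¬2 = 4
Q ⇒ R = 1 ⇒ 3 = 6
P ⇒ P = 4 ⇒ 4 = 6
(Q ⇒ R) · (P ⇒ P) = 6 · 6 = 6
¬P = ¬4 = 2
((Q ⇒ R) · (P ⇒ P)) + ¬P = 6 + 2 = 6
¬¬P · (((Q ⇒ R) · (P ⇒ P)) + ¬P) = 4 · 6 = 4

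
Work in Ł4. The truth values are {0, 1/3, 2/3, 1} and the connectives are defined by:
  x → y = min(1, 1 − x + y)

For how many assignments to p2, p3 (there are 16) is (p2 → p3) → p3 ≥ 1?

7

p2 = 0, p3 = 0 ↦ 0  <
p2 = 0, p3 = 1/3 ↦ 1/3  <
p2 = 0, p3 = 2/3 ↦ 2/3  <
p2 = 0, p3 = 1 ↦ 1  ≥
p2 = 1/3, p3 = 0 ↦ 1/3  <
p2 = 1/3, p3 = 1/3 ↦ 1/3  <
p2 = 1/3, p3 = 2/3 ↦ 2/3  <
p2 = 1/3, p3 = 1 ↦ 1  ≥
p2 = 2/3, p3 = 0 ↦ 2/3  <
p2 = 2/3, p3 = 1/3 ↦ 2/3  <
p2 = 2/3, p3 = 2/3 ↦ 2/3  <
p2 = 2/3, p3 = 1 ↦ 1  ≥
p2 = 1, p3 = 0 ↦ 1  ≥
p2 = 1, p3 = 1/3 ↦ 1  ≥
p2 = 1, p3 = 2/3 ↦ 1  ≥
p2 = 1, p3 = 1 ↦ 1  ≥
So 7 of the 16 assignments meet the threshold.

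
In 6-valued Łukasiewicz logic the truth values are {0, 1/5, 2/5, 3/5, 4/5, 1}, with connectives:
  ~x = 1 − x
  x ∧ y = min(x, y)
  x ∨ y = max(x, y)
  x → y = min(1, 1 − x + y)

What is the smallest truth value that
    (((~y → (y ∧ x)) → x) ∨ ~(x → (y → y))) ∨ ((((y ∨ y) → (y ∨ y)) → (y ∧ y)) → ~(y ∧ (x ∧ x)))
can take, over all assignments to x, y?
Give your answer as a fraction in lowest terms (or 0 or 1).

3/5

Take x = 2/5, y = 1:
~y = ~1 = 0
y ∧ x = 1 ∧ 2/5 = 2/5
~y → (y ∧ x) = 0 → 2/5 = 1
(~y → (y ∧ x)) → x = 1 → 2/5 = 2/5
y → y = 1 → 1 = 1
x → (y → y) = 2/5 → 1 = 1
~(x → (y → y)) = ~1 = 0
((~y → (y ∧ x)) → x) ∨ ~(x → (y → y)) = 2/5 ∨ 0 = 2/5
y ∨ y = 1 ∨ 1 = 1
y ∨ y = 1 ∨ 1 = 1
(y ∨ y) → (y ∨ y) = 1 → 1 = 1
y ∧ y = 1 ∧ 1 = 1
((y ∨ y) → (y ∨ y)) → (y ∧ y) = 1 → 1 = 1
x ∧ x = 2/5 ∧ 2/5 = 2/5
y ∧ (x ∧ x) = 1 ∧ 2/5 = 2/5
~(y ∧ (x ∧ x)) = ~2/5 = 3/5
(((y ∨ y) → (y ∨ y)) → (y ∧ y)) → ~(y ∧ (x ∧ x)) = 1 → 3/5 = 3/5
(((~y → (y ∧ x)) → x) ∨ ~(x → (y → y))) ∨ ((((y ∨ y) → (y ∨ y)) → (y ∧ y)) → ~(y ∧ (x ∧ x))) = 2/5 ∨ 3/5 = 3/5
No assignment yields a value below 3/5, so this is the minimum.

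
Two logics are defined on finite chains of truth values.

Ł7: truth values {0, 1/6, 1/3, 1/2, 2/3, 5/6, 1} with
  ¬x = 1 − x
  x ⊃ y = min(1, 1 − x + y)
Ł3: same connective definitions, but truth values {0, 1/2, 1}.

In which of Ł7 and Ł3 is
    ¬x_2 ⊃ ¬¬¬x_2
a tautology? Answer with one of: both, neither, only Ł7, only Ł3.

In Ł7: every assignment gives 1 — tautology.
In Ł3: every assignment gives 1 — tautology.

both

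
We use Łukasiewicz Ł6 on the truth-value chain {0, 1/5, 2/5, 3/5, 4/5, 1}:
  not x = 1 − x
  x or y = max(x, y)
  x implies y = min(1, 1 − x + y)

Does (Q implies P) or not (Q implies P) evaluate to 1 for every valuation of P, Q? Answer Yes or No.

Counterexample: take P = 0, Q = 1/5.
Q implies P = 1/5 implies 0 = 4/5
Q implies P = 1/5 implies 0 = 4/5
not (Q implies P) = not 4/5 = 1/5
(Q implies P) or not (Q implies P) = 4/5 or 1/5 = 4/5
This gives 4/5 ≠ 1.

No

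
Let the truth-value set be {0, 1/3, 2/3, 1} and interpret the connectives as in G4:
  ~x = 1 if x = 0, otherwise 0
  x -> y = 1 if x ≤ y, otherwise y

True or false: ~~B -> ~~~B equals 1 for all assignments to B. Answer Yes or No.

No

Counterexample: take B = 1/3.
~B = ~1/3 = 0
~~B = ~0 = 1
~~B = ~0 = 1
~~~B = ~1 = 0
~~B -> ~~~B = 1 -> 0 = 0
This gives 0 ≠ 1.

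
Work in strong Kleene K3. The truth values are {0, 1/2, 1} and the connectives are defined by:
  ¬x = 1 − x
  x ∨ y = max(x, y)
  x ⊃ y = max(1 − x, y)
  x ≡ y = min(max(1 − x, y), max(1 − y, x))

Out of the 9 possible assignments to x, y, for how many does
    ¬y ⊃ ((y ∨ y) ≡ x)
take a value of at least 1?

x = 0, y = 0 ↦ 1  ≥
x = 0, y = 1/2 ↦ 1/2  <
x = 0, y = 1 ↦ 1  ≥
x = 1/2, y = 0 ↦ 1/2  <
x = 1/2, y = 1/2 ↦ 1/2  <
x = 1/2, y = 1 ↦ 1  ≥
x = 1, y = 0 ↦ 0  <
x = 1, y = 1/2 ↦ 1/2  <
x = 1, y = 1 ↦ 1  ≥
So 4 of the 9 assignments meet the threshold.

4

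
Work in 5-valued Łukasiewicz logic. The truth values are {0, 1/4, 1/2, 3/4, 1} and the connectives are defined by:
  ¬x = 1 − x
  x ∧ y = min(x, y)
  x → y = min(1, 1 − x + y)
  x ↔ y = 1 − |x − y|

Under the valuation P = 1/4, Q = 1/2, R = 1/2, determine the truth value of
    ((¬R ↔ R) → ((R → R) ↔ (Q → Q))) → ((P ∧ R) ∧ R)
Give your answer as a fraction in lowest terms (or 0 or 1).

¬R = ¬1/2 = 1/2
¬R ↔ R = 1/2 ↔ 1/2 = 1
R → R = 1/2 → 1/2 = 1
Q → Q = 1/2 → 1/2 = 1
(R → R) ↔ (Q → Q) = 1 ↔ 1 = 1
(¬R ↔ R) → ((R → R) ↔ (Q → Q)) = 1 → 1 = 1
P ∧ R = 1/4 ∧ 1/2 = 1/4
(P ∧ R) ∧ R = 1/4 ∧ 1/2 = 1/4
((¬R ↔ R) → ((R → R) ↔ (Q → Q))) → ((P ∧ R) ∧ R) = 1 → 1/4 = 1/4

1/4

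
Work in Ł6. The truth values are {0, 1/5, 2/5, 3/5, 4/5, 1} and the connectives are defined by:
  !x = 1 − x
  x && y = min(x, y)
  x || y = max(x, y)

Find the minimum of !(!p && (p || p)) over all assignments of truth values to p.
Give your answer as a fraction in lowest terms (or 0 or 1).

Take p = 2/5:
!p = !2/5 = 3/5
p || p = 2/5 || 2/5 = 2/5
!p && (p || p) = 3/5 && 2/5 = 2/5
!(!p && (p || p)) = !2/5 = 3/5
No assignment yields a value below 3/5, so this is the minimum.

3/5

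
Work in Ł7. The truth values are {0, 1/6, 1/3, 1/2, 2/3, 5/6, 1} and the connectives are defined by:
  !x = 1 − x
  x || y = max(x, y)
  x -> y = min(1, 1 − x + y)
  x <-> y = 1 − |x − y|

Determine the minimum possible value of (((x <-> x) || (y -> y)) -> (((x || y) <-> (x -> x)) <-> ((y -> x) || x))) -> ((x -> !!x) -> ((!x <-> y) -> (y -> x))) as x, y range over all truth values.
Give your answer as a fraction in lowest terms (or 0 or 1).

Take x = 1/3, y = 2/3:
x <-> x = 1/3 <-> 1/3 = 1
y -> y = 2/3 -> 2/3 = 1
(x <-> x) || (y -> y) = 1 || 1 = 1
x || y = 1/3 || 2/3 = 2/3
x -> x = 1/3 -> 1/3 = 1
(x || y) <-> (x -> x) = 2/3 <-> 1 = 2/3
y -> x = 2/3 -> 1/3 = 2/3
(y -> x) || x = 2/3 || 1/3 = 2/3
((x || y) <-> (x -> x)) <-> ((y -> x) || x) = 2/3 <-> 2/3 = 1
((x <-> x) || (y -> y)) -> (((x || y) <-> (x -> x)) <-> ((y -> x) || x)) = 1 -> 1 = 1
!x = !1/3 = 2/3
!!x = !2/3 = 1/3
x -> !!x = 1/3 -> 1/3 = 1
!x = !1/3 = 2/3
!x <-> y = 2/3 <-> 2/3 = 1
y -> x = 2/3 -> 1/3 = 2/3
(!x <-> y) -> (y -> x) = 1 -> 2/3 = 2/3
(x -> !!x) -> ((!x <-> y) -> (y -> x)) = 1 -> 2/3 = 2/3
(((x <-> x) || (y -> y)) -> (((x || y) <-> (x -> x)) <-> ((y -> x) || x))) -> ((x -> !!x) -> ((!x <-> y) -> (y -> x))) = 1 -> 2/3 = 2/3
No assignment yields a value below 2/3, so this is the minimum.

2/3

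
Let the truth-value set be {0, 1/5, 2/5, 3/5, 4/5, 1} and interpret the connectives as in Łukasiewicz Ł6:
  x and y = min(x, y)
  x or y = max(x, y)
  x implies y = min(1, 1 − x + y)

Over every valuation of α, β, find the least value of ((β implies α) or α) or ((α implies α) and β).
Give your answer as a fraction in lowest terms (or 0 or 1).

3/5

Take α = 0, β = 2/5:
β implies α = 2/5 implies 0 = 3/5
(β implies α) or α = 3/5 or 0 = 3/5
α implies α = 0 implies 0 = 1
(α implies α) and β = 1 and 2/5 = 2/5
((β implies α) or α) or ((α implies α) and β) = 3/5 or 2/5 = 3/5
No assignment yields a value below 3/5, so this is the minimum.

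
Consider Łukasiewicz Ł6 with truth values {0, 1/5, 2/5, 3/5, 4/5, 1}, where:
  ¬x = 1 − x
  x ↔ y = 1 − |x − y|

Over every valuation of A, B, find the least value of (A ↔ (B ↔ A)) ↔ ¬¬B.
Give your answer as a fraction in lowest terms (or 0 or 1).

Take A = 2/5, B = 0:
B ↔ A = 0 ↔ 2/5 = 3/5
A ↔ (B ↔ A) = 2/5 ↔ 3/5 = 4/5
¬B = ¬0 = 1
¬¬B = ¬1 = 0
(A ↔ (B ↔ A)) ↔ ¬¬B = 4/5 ↔ 0 = 1/5
No assignment yields a value below 1/5, so this is the minimum.

1/5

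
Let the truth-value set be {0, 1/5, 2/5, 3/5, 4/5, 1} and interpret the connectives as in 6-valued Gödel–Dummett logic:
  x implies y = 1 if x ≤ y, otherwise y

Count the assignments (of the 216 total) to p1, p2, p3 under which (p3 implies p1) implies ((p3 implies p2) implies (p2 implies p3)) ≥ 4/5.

value 1: 146 assignments (counts)
value 4/5: 2 assignments (counts)
value 3/5: 6 assignments
value 2/5: 12 assignments
value 1/5: 20 assignments
value 0: 30 assignments
So 148 of the 216 assignments meet the threshold.

148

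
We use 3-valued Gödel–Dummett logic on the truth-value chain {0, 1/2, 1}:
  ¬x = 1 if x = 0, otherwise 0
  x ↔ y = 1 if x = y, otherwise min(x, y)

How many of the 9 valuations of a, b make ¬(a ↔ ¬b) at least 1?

a = 0, b = 0 ↦ 1  ≥
a = 0, b = 1/2 ↦ 0  <
a = 0, b = 1 ↦ 0  <
a = 1/2, b = 0 ↦ 0  <
a = 1/2, b = 1/2 ↦ 1  ≥
a = 1/2, b = 1 ↦ 1  ≥
a = 1, b = 0 ↦ 0  <
a = 1, b = 1/2 ↦ 1  ≥
a = 1, b = 1 ↦ 1  ≥
So 5 of the 9 assignments meet the threshold.

5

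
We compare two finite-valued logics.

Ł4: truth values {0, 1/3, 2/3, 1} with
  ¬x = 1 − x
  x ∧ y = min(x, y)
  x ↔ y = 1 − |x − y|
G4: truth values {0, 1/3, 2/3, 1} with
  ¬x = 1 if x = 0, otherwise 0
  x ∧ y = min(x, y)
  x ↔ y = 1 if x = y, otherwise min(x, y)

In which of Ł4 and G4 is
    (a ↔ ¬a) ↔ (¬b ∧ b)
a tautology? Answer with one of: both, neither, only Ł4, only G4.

only G4

In Ł4: at a = 0, b = 1/3 the value is 2/3 — not a tautology.
In G4: every assignment gives 1 — tautology.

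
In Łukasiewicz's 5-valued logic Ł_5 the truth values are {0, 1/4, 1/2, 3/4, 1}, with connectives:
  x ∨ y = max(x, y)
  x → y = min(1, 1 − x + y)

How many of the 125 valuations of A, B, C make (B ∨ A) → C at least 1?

value 1: 55 assignments (counts)
value 3/4: 24 assignments
value 1/2: 21 assignments
value 1/4: 16 assignments
value 0: 9 assignments
So 55 of the 125 assignments meet the threshold.

55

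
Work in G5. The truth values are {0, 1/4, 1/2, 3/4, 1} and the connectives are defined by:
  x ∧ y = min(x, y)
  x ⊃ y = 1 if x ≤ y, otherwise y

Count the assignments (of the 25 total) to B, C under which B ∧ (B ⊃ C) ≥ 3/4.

value 1: 1 assignment (counts)
value 3/4: 3 assignments (counts)
value 1/2: 5 assignments
value 1/4: 7 assignments
value 0: 9 assignments
So 4 of the 25 assignments meet the threshold.

4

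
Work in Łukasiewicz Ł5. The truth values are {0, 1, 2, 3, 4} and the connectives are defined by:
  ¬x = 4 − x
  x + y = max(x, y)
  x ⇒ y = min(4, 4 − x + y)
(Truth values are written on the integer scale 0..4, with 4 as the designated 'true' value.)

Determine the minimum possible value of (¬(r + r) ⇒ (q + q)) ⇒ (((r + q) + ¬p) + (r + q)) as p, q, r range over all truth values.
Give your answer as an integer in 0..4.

Take p = 2, q = 2, r = 2:
r + r = 2 + 2 = 2
¬(r + r) = ¬2 = 2
q + q = 2 + 2 = 2
¬(r + r) ⇒ (q + q) = 2 ⇒ 2 = 4
r + q = 2 + 2 = 2
¬p = ¬2 = 2
(r + q) + ¬p = 2 + 2 = 2
r + q = 2 + 2 = 2
((r + q) + ¬p) + (r + q) = 2 + 2 = 2
(¬(r + r) ⇒ (q + q)) ⇒ (((r + q) + ¬p) + (r + q)) = 4 ⇒ 2 = 2
No assignment yields a value below 2, so this is the minimum.

2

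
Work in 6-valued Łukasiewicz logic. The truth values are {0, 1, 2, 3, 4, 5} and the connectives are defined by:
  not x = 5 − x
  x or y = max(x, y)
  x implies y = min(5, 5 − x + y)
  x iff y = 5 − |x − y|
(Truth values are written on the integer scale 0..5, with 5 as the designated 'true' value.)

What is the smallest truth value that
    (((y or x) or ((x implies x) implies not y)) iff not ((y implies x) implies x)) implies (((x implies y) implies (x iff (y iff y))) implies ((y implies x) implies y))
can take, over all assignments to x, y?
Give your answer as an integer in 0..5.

Take x = 2, y = 0:
y or x = 0 or 2 = 2
x implies x = 2 implies 2 = 5
not y = not 0 = 5
(x implies x) implies not y = 5 implies 5 = 5
(y or x) or ((x implies x) implies not y) = 2 or 5 = 5
y implies x = 0 implies 2 = 5
(y implies x) implies x = 5 implies 2 = 2
not ((y implies x) implies x) = not 2 = 3
((y or x) or ((x implies x) implies not y)) iff not ((y implies x) implies x) = 5 iff 3 = 3
x implies y = 2 implies 0 = 3
y iff y = 0 iff 0 = 5
x iff (y iff y) = 2 iff 5 = 2
(x implies y) implies (x iff (y iff y)) = 3 implies 2 = 4
y implies x = 0 implies 2 = 5
(y implies x) implies y = 5 implies 0 = 0
((x implies y) implies (x iff (y iff y))) implies ((y implies x) implies y) = 4 implies 0 = 1
(((y or x) or ((x implies x) implies not y)) iff not ((y implies x) implies x)) implies (((x implies y) implies (x iff (y iff y))) implies ((y implies x) implies y)) = 3 implies 1 = 3
No assignment yields a value below 3, so this is the minimum.

3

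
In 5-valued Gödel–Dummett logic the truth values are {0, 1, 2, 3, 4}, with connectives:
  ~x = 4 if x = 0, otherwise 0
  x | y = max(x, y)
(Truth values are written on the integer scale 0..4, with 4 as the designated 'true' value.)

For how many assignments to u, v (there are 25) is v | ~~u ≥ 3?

value 4: 21 assignments (counts)
value 3: 1 assignment (counts)
value 2: 1 assignment
value 1: 1 assignment
value 0: 1 assignment
So 22 of the 25 assignments meet the threshold.

22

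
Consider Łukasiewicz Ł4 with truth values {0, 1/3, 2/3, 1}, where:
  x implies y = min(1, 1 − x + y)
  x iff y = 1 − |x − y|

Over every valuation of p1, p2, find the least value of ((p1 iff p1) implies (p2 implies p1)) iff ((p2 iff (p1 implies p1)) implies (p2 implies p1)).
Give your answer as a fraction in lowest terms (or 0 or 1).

2/3

Take p1 = 0, p2 = 1/3:
p1 iff p1 = 0 iff 0 = 1
p2 implies p1 = 1/3 implies 0 = 2/3
(p1 iff p1) implies (p2 implies p1) = 1 implies 2/3 = 2/3
p1 implies p1 = 0 implies 0 = 1
p2 iff (p1 implies p1) = 1/3 iff 1 = 1/3
p2 implies p1 = 1/3 implies 0 = 2/3
(p2 iff (p1 implies p1)) implies (p2 implies p1) = 1/3 implies 2/3 = 1
((p1 iff p1) implies (p2 implies p1)) iff ((p2 iff (p1 implies p1)) implies (p2 implies p1)) = 2/3 iff 1 = 2/3
No assignment yields a value below 2/3, so this is the minimum.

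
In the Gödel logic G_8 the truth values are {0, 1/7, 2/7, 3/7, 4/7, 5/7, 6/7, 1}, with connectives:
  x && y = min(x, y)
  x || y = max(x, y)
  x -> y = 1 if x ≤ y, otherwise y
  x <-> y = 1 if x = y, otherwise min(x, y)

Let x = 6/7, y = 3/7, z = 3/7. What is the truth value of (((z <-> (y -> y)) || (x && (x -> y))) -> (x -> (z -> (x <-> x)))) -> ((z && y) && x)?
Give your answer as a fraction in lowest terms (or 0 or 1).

y -> y = 3/7 -> 3/7 = 1
z <-> (y -> y) = 3/7 <-> 1 = 3/7
x -> y = 6/7 -> 3/7 = 3/7
x && (x -> y) = 6/7 && 3/7 = 3/7
(z <-> (y -> y)) || (x && (x -> y)) = 3/7 || 3/7 = 3/7
x <-> x = 6/7 <-> 6/7 = 1
z -> (x <-> x) = 3/7 -> 1 = 1
x -> (z -> (x <-> x)) = 6/7 -> 1 = 1
((z <-> (y -> y)) || (x && (x -> y))) -> (x -> (z -> (x <-> x))) = 3/7 -> 1 = 1
z && y = 3/7 && 3/7 = 3/7
(z && y) && x = 3/7 && 6/7 = 3/7
(((z <-> (y -> y)) || (x && (x -> y))) -> (x -> (z -> (x <-> x)))) -> ((z && y) && x) = 1 -> 3/7 = 3/7

3/7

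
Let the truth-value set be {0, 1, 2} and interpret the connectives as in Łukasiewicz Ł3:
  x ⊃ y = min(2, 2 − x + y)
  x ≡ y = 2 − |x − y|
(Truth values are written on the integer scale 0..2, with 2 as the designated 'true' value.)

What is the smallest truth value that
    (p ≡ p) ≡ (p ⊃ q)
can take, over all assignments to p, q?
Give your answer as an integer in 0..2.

0

Take p = 2, q = 0:
p ≡ p = 2 ≡ 2 = 2
p ⊃ q = 2 ⊃ 0 = 0
(p ≡ p) ≡ (p ⊃ q) = 2 ≡ 0 = 0
No assignment yields a value below 0, so this is the minimum.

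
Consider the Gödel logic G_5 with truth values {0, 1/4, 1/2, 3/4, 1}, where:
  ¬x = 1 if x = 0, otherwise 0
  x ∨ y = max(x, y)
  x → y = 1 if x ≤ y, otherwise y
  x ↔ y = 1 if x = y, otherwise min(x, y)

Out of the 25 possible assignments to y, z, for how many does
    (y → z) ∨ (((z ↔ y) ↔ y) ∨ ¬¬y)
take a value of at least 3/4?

value 1: 25 assignments (counts)
So 25 of the 25 assignments meet the threshold.

25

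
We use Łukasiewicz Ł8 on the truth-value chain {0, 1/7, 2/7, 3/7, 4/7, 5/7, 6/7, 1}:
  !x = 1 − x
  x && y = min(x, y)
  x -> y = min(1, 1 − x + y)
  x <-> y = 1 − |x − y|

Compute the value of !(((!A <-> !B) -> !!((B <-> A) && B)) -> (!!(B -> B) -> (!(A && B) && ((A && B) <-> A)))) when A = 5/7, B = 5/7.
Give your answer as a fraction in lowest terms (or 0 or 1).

3/7

!A = !5/7 = 2/7
!B = !5/7 = 2/7
!A <-> !B = 2/7 <-> 2/7 = 1
B <-> A = 5/7 <-> 5/7 = 1
(B <-> A) && B = 1 && 5/7 = 5/7
!((B <-> A) && B) = !5/7 = 2/7
!!((B <-> A) && B) = !2/7 = 5/7
(!A <-> !B) -> !!((B <-> A) && B) = 1 -> 5/7 = 5/7
B -> B = 5/7 -> 5/7 = 1
!(B -> B) = !1 = 0
!!(B -> B) = !0 = 1
A && B = 5/7 && 5/7 = 5/7
!(A && B) = !5/7 = 2/7
A && B = 5/7 && 5/7 = 5/7
(A && B) <-> A = 5/7 <-> 5/7 = 1
!(A && B) && ((A && B) <-> A) = 2/7 && 1 = 2/7
!!(B -> B) -> (!(A && B) && ((A && B) <-> A)) = 1 -> 2/7 = 2/7
((!A <-> !B) -> !!((B <-> A) && B)) -> (!!(B -> B) -> (!(A && B) && ((A && B) <-> A))) = 5/7 -> 2/7 = 4/7
!(((!A <-> !B) -> !!((B <-> A) && B)) -> (!!(B -> B) -> (!(A && B) && ((A && B) <-> A)))) = !4/7 = 3/7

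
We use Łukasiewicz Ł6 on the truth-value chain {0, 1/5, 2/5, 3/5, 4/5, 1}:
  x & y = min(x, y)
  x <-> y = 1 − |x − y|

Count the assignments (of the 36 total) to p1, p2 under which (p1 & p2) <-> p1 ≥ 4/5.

26

value 1: 21 assignments (counts)
value 4/5: 5 assignments (counts)
value 3/5: 4 assignments
value 2/5: 3 assignments
value 1/5: 2 assignments
value 0: 1 assignment
So 26 of the 36 assignments meet the threshold.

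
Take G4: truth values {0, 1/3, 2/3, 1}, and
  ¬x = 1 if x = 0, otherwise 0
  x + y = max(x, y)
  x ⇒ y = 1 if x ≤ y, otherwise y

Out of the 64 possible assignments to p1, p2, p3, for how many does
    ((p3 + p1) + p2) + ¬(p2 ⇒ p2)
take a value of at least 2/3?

value 1: 37 assignments (counts)
value 2/3: 19 assignments (counts)
value 1/3: 7 assignments
value 0: 1 assignment
So 56 of the 64 assignments meet the threshold.

56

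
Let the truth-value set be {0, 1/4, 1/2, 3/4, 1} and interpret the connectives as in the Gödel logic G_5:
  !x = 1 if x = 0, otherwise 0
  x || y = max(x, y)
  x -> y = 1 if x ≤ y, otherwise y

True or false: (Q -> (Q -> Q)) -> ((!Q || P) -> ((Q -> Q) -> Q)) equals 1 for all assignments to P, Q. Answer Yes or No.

Counterexample: take P = 0, Q = 0.
Q -> Q = 0 -> 0 = 1
Q -> (Q -> Q) = 0 -> 1 = 1
!Q = !0 = 1
!Q || P = 1 || 0 = 1
Q -> Q = 0 -> 0 = 1
(Q -> Q) -> Q = 1 -> 0 = 0
(!Q || P) -> ((Q -> Q) -> Q) = 1 -> 0 = 0
(Q -> (Q -> Q)) -> ((!Q || P) -> ((Q -> Q) -> Q)) = 1 -> 0 = 0
This gives 0 ≠ 1.

No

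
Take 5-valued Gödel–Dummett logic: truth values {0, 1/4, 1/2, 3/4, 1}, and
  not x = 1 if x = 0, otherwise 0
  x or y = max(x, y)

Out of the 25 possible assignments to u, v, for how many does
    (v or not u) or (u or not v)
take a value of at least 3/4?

value 1: 16 assignments (counts)
value 3/4: 5 assignments (counts)
value 1/2: 3 assignments
value 1/4: 1 assignment
So 21 of the 25 assignments meet the threshold.

21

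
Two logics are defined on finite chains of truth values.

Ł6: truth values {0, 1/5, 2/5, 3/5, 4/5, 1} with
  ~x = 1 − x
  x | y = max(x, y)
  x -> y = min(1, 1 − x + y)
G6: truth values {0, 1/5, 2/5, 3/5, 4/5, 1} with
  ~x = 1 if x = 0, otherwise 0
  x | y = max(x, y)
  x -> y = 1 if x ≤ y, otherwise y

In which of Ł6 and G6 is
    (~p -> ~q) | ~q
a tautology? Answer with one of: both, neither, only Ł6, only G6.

In Ł6: at p = 0, q = 1/5 the value is 4/5 — not a tautology.
In G6: at p = 0, q = 1/5 the value is 0 — not a tautology.

neither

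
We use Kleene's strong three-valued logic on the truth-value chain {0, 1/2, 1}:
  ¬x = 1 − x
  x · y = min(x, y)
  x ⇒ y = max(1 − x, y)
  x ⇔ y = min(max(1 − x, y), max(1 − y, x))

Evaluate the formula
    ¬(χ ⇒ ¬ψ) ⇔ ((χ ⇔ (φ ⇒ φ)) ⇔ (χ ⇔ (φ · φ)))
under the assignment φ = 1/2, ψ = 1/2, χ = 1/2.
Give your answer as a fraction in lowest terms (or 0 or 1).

¬ψ = ¬1/2 = 1/2
χ ⇒ ¬ψ = 1/2 ⇒ 1/2 = 1/2
¬(χ ⇒ ¬ψ) = ¬1/2 = 1/2
φ ⇒ φ = 1/2 ⇒ 1/2 = 1/2
χ ⇔ (φ ⇒ φ) = 1/2 ⇔ 1/2 = 1/2
φ · φ = 1/2 · 1/2 = 1/2
χ ⇔ (φ · φ) = 1/2 ⇔ 1/2 = 1/2
(χ ⇔ (φ ⇒ φ)) ⇔ (χ ⇔ (φ · φ)) = 1/2 ⇔ 1/2 = 1/2
¬(χ ⇒ ¬ψ) ⇔ ((χ ⇔ (φ ⇒ φ)) ⇔ (χ ⇔ (φ · φ))) = 1/2 ⇔ 1/2 = 1/2

1/2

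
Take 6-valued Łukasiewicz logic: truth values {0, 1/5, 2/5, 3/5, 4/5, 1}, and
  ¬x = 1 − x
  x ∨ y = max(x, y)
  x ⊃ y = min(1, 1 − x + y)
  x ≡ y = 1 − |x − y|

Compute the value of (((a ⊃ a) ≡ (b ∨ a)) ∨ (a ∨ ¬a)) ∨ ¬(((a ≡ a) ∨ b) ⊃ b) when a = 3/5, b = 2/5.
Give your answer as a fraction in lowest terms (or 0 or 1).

3/5

a ⊃ a = 3/5 ⊃ 3/5 = 1
b ∨ a = 2/5 ∨ 3/5 = 3/5
(a ⊃ a) ≡ (b ∨ a) = 1 ≡ 3/5 = 3/5
¬a = ¬3/5 = 2/5
a ∨ ¬a = 3/5 ∨ 2/5 = 3/5
((a ⊃ a) ≡ (b ∨ a)) ∨ (a ∨ ¬a) = 3/5 ∨ 3/5 = 3/5
a ≡ a = 3/5 ≡ 3/5 = 1
(a ≡ a) ∨ b = 1 ∨ 2/5 = 1
((a ≡ a) ∨ b) ⊃ b = 1 ⊃ 2/5 = 2/5
¬(((a ≡ a) ∨ b) ⊃ b) = ¬2/5 = 3/5
(((a ⊃ a) ≡ (b ∨ a)) ∨ (a ∨ ¬a)) ∨ ¬(((a ≡ a) ∨ b) ⊃ b) = 3/5 ∨ 3/5 = 3/5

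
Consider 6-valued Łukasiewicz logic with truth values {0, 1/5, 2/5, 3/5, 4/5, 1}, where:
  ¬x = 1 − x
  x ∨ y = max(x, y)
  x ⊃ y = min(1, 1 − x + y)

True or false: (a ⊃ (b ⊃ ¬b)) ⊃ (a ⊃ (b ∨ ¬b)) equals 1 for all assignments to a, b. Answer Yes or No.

Counterexample: take a = 4/5, b = 2/5.
¬b = ¬2/5 = 3/5
b ⊃ ¬b = 2/5 ⊃ 3/5 = 1
a ⊃ (b ⊃ ¬b) = 4/5 ⊃ 1 = 1
¬b = ¬2/5 = 3/5
b ∨ ¬b = 2/5 ∨ 3/5 = 3/5
a ⊃ (b ∨ ¬b) = 4/5 ⊃ 3/5 = 4/5
(a ⊃ (b ⊃ ¬b)) ⊃ (a ⊃ (b ∨ ¬b)) = 1 ⊃ 4/5 = 4/5
This gives 4/5 ≠ 1.

No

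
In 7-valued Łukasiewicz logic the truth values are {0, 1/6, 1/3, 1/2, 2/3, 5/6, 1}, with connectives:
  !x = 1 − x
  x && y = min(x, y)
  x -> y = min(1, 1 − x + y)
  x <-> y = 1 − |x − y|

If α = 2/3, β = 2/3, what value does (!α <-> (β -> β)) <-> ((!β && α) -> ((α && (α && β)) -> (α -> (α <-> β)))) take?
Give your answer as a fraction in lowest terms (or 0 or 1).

1/3

!α = !2/3 = 1/3
β -> β = 2/3 -> 2/3 = 1
!α <-> (β -> β) = 1/3 <-> 1 = 1/3
!β = !2/3 = 1/3
!β && α = 1/3 && 2/3 = 1/3
α && β = 2/3 && 2/3 = 2/3
α && (α && β) = 2/3 && 2/3 = 2/3
α <-> β = 2/3 <-> 2/3 = 1
α -> (α <-> β) = 2/3 -> 1 = 1
(α && (α && β)) -> (α -> (α <-> β)) = 2/3 -> 1 = 1
(!β && α) -> ((α && (α && β)) -> (α -> (α <-> β))) = 1/3 -> 1 = 1
(!α <-> (β -> β)) <-> ((!β && α) -> ((α && (α && β)) -> (α -> (α <-> β)))) = 1/3 <-> 1 = 1/3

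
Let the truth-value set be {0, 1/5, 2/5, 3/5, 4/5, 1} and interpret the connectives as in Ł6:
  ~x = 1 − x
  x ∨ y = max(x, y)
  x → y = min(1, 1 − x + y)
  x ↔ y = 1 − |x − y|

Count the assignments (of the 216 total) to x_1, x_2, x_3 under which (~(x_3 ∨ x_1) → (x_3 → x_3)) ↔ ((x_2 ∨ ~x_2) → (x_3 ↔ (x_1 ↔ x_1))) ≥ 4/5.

108

value 1: 72 assignments (counts)
value 4/5: 36 assignments (counts)
value 3/5: 36 assignments
value 2/5: 36 assignments
value 1/5: 24 assignments
value 0: 12 assignments
So 108 of the 216 assignments meet the threshold.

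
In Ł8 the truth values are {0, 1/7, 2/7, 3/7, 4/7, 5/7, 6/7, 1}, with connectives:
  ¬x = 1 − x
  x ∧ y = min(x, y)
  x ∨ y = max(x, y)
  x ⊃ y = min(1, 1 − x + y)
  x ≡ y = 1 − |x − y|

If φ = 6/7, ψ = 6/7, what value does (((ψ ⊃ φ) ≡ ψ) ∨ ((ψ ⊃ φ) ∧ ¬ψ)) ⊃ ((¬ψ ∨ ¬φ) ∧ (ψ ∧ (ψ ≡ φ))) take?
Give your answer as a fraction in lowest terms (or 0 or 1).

2/7

ψ ⊃ φ = 6/7 ⊃ 6/7 = 1
(ψ ⊃ φ) ≡ ψ = 1 ≡ 6/7 = 6/7
ψ ⊃ φ = 6/7 ⊃ 6/7 = 1
¬ψ = ¬6/7 = 1/7
(ψ ⊃ φ) ∧ ¬ψ = 1 ∧ 1/7 = 1/7
((ψ ⊃ φ) ≡ ψ) ∨ ((ψ ⊃ φ) ∧ ¬ψ) = 6/7 ∨ 1/7 = 6/7
¬ψ = ¬6/7 = 1/7
¬φ = ¬6/7 = 1/7
¬ψ ∨ ¬φ = 1/7 ∨ 1/7 = 1/7
ψ ≡ φ = 6/7 ≡ 6/7 = 1
ψ ∧ (ψ ≡ φ) = 6/7 ∧ 1 = 6/7
(¬ψ ∨ ¬φ) ∧ (ψ ∧ (ψ ≡ φ)) = 1/7 ∧ 6/7 = 1/7
(((ψ ⊃ φ) ≡ ψ) ∨ ((ψ ⊃ φ) ∧ ¬ψ)) ⊃ ((¬ψ ∨ ¬φ) ∧ (ψ ∧ (ψ ≡ φ))) = 6/7 ⊃ 1/7 = 2/7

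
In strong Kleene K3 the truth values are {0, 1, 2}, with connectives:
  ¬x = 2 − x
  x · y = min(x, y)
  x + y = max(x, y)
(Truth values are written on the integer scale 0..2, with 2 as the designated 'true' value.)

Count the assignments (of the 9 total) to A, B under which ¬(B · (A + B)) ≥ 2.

3

A = 0, B = 0 ↦ 2  ≥
A = 0, B = 1 ↦ 1  <
A = 0, B = 2 ↦ 0  <
A = 1, B = 0 ↦ 2  ≥
A = 1, B = 1 ↦ 1  <
A = 1, B = 2 ↦ 0  <
A = 2, B = 0 ↦ 2  ≥
A = 2, B = 1 ↦ 1  <
A = 2, B = 2 ↦ 0  <
So 3 of the 9 assignments meet the threshold.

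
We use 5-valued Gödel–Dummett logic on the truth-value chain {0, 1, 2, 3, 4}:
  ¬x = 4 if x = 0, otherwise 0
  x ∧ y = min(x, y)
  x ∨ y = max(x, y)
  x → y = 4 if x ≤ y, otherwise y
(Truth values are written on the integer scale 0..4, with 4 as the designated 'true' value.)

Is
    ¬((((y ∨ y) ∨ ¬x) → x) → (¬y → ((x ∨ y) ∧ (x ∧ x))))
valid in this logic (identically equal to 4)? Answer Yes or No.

No

Counterexample: take x = 0, y = 0.
y ∨ y = 0 ∨ 0 = 0
¬x = ¬0 = 4
(y ∨ y) ∨ ¬x = 0 ∨ 4 = 4
((y ∨ y) ∨ ¬x) → x = 4 → 0 = 0
¬y = ¬0 = 4
x ∨ y = 0 ∨ 0 = 0
x ∧ x = 0 ∧ 0 = 0
(x ∨ y) ∧ (x ∧ x) = 0 ∧ 0 = 0
¬y → ((x ∨ y) ∧ (x ∧ x)) = 4 → 0 = 0
(((y ∨ y) ∨ ¬x) → x) → (¬y → ((x ∨ y) ∧ (x ∧ x))) = 0 → 0 = 4
¬((((y ∨ y) ∨ ¬x) → x) → (¬y → ((x ∨ y) ∧ (x ∧ x)))) = ¬4 = 0
This gives 0 ≠ 4.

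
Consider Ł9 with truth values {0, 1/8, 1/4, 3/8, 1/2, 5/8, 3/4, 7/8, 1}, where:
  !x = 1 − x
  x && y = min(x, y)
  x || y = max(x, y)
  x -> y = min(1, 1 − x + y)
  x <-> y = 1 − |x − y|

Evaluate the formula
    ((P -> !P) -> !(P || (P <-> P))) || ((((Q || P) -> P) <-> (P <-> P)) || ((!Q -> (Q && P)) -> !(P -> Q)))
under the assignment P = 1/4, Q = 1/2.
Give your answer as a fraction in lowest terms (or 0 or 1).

3/4

!P = !1/4 = 3/4
P -> !P = 1/4 -> 3/4 = 1
P <-> P = 1/4 <-> 1/4 = 1
P || (P <-> P) = 1/4 || 1 = 1
!(P || (P <-> P)) = !1 = 0
(P -> !P) -> !(P || (P <-> P)) = 1 -> 0 = 0
Q || P = 1/2 || 1/4 = 1/2
(Q || P) -> P = 1/2 -> 1/4 = 3/4
P <-> P = 1/4 <-> 1/4 = 1
((Q || P) -> P) <-> (P <-> P) = 3/4 <-> 1 = 3/4
!Q = !1/2 = 1/2
Q && P = 1/2 && 1/4 = 1/4
!Q -> (Q && P) = 1/2 -> 1/4 = 3/4
P -> Q = 1/4 -> 1/2 = 1
!(P -> Q) = !1 = 0
(!Q -> (Q && P)) -> !(P -> Q) = 3/4 -> 0 = 1/4
(((Q || P) -> P) <-> (P <-> P)) || ((!Q -> (Q && P)) -> !(P -> Q)) = 3/4 || 1/4 = 3/4
((P -> !P) -> !(P || (P <-> P))) || ((((Q || P) -> P) <-> (P <-> P)) || ((!Q -> (Q && P)) -> !(P -> Q))) = 0 || 3/4 = 3/4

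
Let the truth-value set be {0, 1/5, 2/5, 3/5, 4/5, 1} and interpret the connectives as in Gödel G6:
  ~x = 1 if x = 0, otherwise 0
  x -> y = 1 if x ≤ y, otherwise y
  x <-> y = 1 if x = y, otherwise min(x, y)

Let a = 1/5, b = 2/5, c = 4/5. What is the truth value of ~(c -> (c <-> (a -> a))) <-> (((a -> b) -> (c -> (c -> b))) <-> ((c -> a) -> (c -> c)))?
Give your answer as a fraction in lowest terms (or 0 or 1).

a -> a = 1/5 -> 1/5 = 1
c <-> (a -> a) = 4/5 <-> 1 = 4/5
c -> (c <-> (a -> a)) = 4/5 -> 4/5 = 1
~(c -> (c <-> (a -> a))) = ~1 = 0
a -> b = 1/5 -> 2/5 = 1
c -> b = 4/5 -> 2/5 = 2/5
c -> (c -> b) = 4/5 -> 2/5 = 2/5
(a -> b) -> (c -> (c -> b)) = 1 -> 2/5 = 2/5
c -> a = 4/5 -> 1/5 = 1/5
c -> c = 4/5 -> 4/5 = 1
(c -> a) -> (c -> c) = 1/5 -> 1 = 1
((a -> b) -> (c -> (c -> b))) <-> ((c -> a) -> (c -> c)) = 2/5 <-> 1 = 2/5
~(c -> (c <-> (a -> a))) <-> (((a -> b) -> (c -> (c -> b))) <-> ((c -> a) -> (c -> c))) = 0 <-> 2/5 = 0

0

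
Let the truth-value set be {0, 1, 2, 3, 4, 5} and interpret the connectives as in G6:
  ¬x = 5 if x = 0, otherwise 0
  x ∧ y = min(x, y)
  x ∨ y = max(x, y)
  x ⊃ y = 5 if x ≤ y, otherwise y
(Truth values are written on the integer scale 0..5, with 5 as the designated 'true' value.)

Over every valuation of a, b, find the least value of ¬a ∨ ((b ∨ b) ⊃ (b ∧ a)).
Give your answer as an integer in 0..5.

1

Take a = 1, b = 2:
¬a = ¬1 = 0
b ∨ b = 2 ∨ 2 = 2
b ∧ a = 2 ∧ 1 = 1
(b ∨ b) ⊃ (b ∧ a) = 2 ⊃ 1 = 1
¬a ∨ ((b ∨ b) ⊃ (b ∧ a)) = 0 ∨ 1 = 1
No assignment yields a value below 1, so this is the minimum.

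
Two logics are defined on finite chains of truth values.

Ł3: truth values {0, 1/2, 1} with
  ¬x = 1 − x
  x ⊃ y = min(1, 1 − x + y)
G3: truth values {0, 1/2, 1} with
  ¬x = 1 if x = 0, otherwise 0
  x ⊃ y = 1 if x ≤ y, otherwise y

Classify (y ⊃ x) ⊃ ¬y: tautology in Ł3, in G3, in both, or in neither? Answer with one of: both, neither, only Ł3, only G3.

neither

In Ł3: at x = 1/2, y = 1/2 the value is 1/2 — not a tautology.
In G3: at x = 1/2, y = 1/2 the value is 0 — not a tautology.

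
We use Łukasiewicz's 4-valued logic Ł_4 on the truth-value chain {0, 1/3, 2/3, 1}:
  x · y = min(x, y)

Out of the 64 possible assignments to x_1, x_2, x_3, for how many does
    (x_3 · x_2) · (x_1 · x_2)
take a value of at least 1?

1

value 1: 1 assignment (counts)
value 2/3: 7 assignments
value 1/3: 19 assignments
value 0: 37 assignments
So 1 of the 64 assignments meets the threshold.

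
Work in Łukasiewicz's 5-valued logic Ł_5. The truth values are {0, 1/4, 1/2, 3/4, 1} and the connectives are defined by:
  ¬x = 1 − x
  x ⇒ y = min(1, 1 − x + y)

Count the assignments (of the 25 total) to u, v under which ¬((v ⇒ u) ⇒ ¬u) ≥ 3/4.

value 1: 5 assignments (counts)
value 3/4: 4 assignments (counts)
value 1/2: 4 assignments
value 1/4: 3 assignments
value 0: 9 assignments
So 9 of the 25 assignments meet the threshold.

9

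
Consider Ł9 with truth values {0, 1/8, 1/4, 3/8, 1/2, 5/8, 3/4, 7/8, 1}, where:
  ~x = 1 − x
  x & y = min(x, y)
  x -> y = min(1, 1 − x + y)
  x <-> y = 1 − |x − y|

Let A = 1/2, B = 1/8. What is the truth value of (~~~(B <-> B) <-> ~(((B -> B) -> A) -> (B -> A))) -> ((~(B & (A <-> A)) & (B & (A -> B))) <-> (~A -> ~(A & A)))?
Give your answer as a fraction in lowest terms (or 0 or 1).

B <-> B = 1/8 <-> 1/8 = 1
~(B <-> B) = ~1 = 0
~~(B <-> B) = ~0 = 1
~~~(B <-> B) = ~1 = 0
B -> B = 1/8 -> 1/8 = 1
(B -> B) -> A = 1 -> 1/2 = 1/2
B -> A = 1/8 -> 1/2 = 1
((B -> B) -> A) -> (B -> A) = 1/2 -> 1 = 1
~(((B -> B) -> A) -> (B -> A)) = ~1 = 0
~~~(B <-> B) <-> ~(((B -> B) -> A) -> (B -> A)) = 0 <-> 0 = 1
A <-> A = 1/2 <-> 1/2 = 1
B & (A <-> A) = 1/8 & 1 = 1/8
~(B & (A <-> A)) = ~1/8 = 7/8
A -> B = 1/2 -> 1/8 = 5/8
B & (A -> B) = 1/8 & 5/8 = 1/8
~(B & (A <-> A)) & (B & (A -> B)) = 7/8 & 1/8 = 1/8
~A = ~1/2 = 1/2
A & A = 1/2 & 1/2 = 1/2
~(A & A) = ~1/2 = 1/2
~A -> ~(A & A) = 1/2 -> 1/2 = 1
(~(B & (A <-> A)) & (B & (A -> B))) <-> (~A -> ~(A & A)) = 1/8 <-> 1 = 1/8
(~~~(B <-> B) <-> ~(((B -> B) -> A) -> (B -> A))) -> ((~(B & (A <-> A)) & (B & (A -> B))) <-> (~A -> ~(A & A))) = 1 -> 1/8 = 1/8

1/8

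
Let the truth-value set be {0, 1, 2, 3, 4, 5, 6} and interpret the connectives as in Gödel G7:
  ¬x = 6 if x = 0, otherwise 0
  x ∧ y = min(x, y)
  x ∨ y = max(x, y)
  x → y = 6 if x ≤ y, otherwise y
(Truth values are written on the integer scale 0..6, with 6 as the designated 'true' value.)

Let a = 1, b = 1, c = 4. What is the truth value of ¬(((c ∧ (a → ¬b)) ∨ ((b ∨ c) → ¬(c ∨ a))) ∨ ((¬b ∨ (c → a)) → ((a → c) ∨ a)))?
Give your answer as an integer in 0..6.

0

¬b = ¬1 = 0
a → ¬b = 1 → 0 = 0
c ∧ (a → ¬b) = 4 ∧ 0 = 0
b ∨ c = 1 ∨ 4 = 4
c ∨ a = 4 ∨ 1 = 4
¬(c ∨ a) = ¬4 = 0
(b ∨ c) → ¬(c ∨ a) = 4 → 0 = 0
(c ∧ (a → ¬b)) ∨ ((b ∨ c) → ¬(c ∨ a)) = 0 ∨ 0 = 0
¬b = ¬1 = 0
c → a = 4 → 1 = 1
¬b ∨ (c → a) = 0 ∨ 1 = 1
a → c = 1 → 4 = 6
(a → c) ∨ a = 6 ∨ 1 = 6
(¬b ∨ (c → a)) → ((a → c) ∨ a) = 1 → 6 = 6
((c ∧ (a → ¬b)) ∨ ((b ∨ c) → ¬(c ∨ a))) ∨ ((¬b ∨ (c → a)) → ((a → c) ∨ a)) = 0 ∨ 6 = 6
¬(((c ∧ (a → ¬b)) ∨ ((b ∨ c) → ¬(c ∨ a))) ∨ ((¬b ∨ (c → a)) → ((a → c) ∨ a))) = ¬6 = 0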